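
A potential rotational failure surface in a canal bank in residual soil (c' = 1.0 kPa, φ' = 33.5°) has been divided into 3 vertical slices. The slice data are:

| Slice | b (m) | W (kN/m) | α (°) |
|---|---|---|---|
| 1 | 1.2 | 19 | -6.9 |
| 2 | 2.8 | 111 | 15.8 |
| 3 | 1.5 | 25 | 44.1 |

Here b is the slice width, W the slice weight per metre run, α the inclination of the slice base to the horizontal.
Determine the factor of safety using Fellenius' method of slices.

Ordinary method of slices: FS = Σ[c'·Δl_i + (W_i cosα_i)·tanφ'] / Σ W_i sinα_i, with Δl_i = b_i / cosα_i.
Slice 1: Δl = 1.2/cos(-6.9°) = 1.209 m; N'_1 = 19·cos(-6.9°) = 18.9; c'Δl = 1.21; W sinα = -2.3
Slice 2: Δl = 2.8/cos15.8° = 2.910 m; N'_2 = 111·cos15.8° = 106.8; c'Δl = 2.91; W sinα = 30.2
Slice 3: Δl = 1.5/cos44.1° = 2.089 m; N'_3 = 25·cos44.1° = 18.0; c'Δl = 2.09; W sinα = 17.4
Σc'Δl = 6.2 kN/m; ΣN' = 143.6 kN/m; ΣW sinα = 45.3 kN/m
Resisting = 6.2 + 143.6·tan33.5° = 6.2 + 95.1 = 101.3 kN/m
FS = 101.3 / 45.3 = 2.234

FS = 2.23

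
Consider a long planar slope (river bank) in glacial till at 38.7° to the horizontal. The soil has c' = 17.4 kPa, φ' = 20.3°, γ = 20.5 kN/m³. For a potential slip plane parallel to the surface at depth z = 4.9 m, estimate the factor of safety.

For an infinite slope with a slip plane parallel to the surface (no pore pressure): FS = [c' + γz cos²β tanφ'] / [γz sinβ cosβ].
γz = 20.5·4.9 = 100.45 kN/m²
Numerator = 17.4 + 100.45·cos²38.7°·tan20.3° = 17.4 + 100.45·0.6091·0.3699 = 40.032 kPa
Denominator = 100.45·sin38.7°·cos38.7° = 100.45·0.6252·0.7804 = 49.015 kPa
FS = 40.032 / 49.015 = 0.817

FS = 0.82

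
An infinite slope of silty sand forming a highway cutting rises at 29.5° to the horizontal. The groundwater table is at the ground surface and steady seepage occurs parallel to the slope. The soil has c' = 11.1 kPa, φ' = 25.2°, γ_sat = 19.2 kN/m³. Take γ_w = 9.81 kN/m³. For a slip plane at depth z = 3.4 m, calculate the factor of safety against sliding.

With seepage parallel to the slope and the water table at the surface, the effective normal stress on the slip plane uses the buoyant unit weight γ' = γ_sat − γ_w while the driving shear stress uses γ_sat:
FS = [c' + γ' z cos²β tanφ'] / [γ_sat z sinβ cosβ]
γ' = 19.2 − 9.81 = 9.39 kN/m³
Numerator = 11.1 + 9.39·3.4·cos²29.5°·tan25.2° = 11.1 + 9.39·3.4·0.7575·0.4706 = 22.480 kPa
Denominator = 19.2·3.4·sin29.5°·cos29.5° = 19.2·3.4·0.4924·0.8704 = 27.978 kPa
FS = 22.480 / 27.978 = 0.804

FS = 0.80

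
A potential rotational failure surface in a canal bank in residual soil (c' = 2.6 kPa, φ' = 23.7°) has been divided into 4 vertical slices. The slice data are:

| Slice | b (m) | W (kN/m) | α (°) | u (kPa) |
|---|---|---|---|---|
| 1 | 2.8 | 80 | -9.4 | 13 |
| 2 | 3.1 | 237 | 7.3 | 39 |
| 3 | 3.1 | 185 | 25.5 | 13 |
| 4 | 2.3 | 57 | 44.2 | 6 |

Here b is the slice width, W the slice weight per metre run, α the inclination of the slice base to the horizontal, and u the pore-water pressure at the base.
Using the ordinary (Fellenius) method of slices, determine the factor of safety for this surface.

FS = 1.20

Ordinary method of slices: FS = Σ[c'·Δl_i + (W_i cosα_i − u_i·Δl_i)·tanφ'] / Σ W_i sinα_i, with Δl_i = b_i / cosα_i.
Slice 1: Δl = 2.8/cos(-9.4°) = 2.838 m; N'_1 = 80·cos(-9.4°) − 13·2.838 = 42.0; c'Δl = 7.38; W sinα = -13.1
Slice 2: Δl = 3.1/cos7.3° = 3.125 m; N'_2 = 237·cos7.3° − 39·3.125 = 113.2; c'Δl = 8.13; W sinα = 30.1
Slice 3: Δl = 3.1/cos25.5° = 3.435 m; N'_3 = 185·cos25.5° − 13·3.435 = 122.3; c'Δl = 8.93; W sinα = 79.6
Slice 4: Δl = 2.3/cos44.2° = 3.208 m; N'_4 = 57·cos44.2° − 6·3.208 = 21.6; c'Δl = 8.34; W sinα = 39.7
Σc'Δl = 32.8 kN/m; ΣN' = 299.2 kN/m; ΣW sinα = 136.4 kN/m
Resisting = 32.8 + 299.2·tan23.7° = 32.8 + 131.3 = 164.1 kN/m
FS = 164.1 / 136.4 = 1.203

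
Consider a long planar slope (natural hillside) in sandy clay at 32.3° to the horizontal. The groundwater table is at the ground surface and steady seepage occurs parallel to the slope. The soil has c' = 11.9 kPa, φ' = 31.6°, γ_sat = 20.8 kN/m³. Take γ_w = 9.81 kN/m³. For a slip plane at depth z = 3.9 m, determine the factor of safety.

With seepage parallel to the slope and the water table at the surface, the effective normal stress on the slip plane uses the buoyant unit weight γ' = γ_sat − γ_w while the driving shear stress uses γ_sat:
FS = [c' + γ' z cos²β tanφ'] / [γ_sat z sinβ cosβ]
γ' = 20.8 − 9.81 = 10.99 kN/m³
Numerator = 11.9 + 10.99·3.9·cos²32.3°·tan31.6° = 11.9 + 10.99·3.9·0.7145·0.6152 = 30.739 kPa
Denominator = 20.8·3.9·sin32.3°·cos32.3° = 20.8·3.9·0.5344·0.8453 = 36.639 kPa
FS = 30.739 / 36.639 = 0.839

FS = 0.84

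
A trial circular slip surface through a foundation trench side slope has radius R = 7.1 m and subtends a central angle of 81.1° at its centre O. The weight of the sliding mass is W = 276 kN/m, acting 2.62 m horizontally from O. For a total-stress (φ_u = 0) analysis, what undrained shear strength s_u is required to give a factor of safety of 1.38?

s_u = 14.0 kPa

FS = s_u·L_a·R / (W·d), so s_u = FS·W·d / (L_a·R).
Arc length L_a = R·θ = 7.1·(81.1°·π/180) = 7.1·1.4155 = 10.05 m
s_u = 1.38·276·2.62 / (10.05·7.1) = 997.9 / 71.35 = 13.99 kPa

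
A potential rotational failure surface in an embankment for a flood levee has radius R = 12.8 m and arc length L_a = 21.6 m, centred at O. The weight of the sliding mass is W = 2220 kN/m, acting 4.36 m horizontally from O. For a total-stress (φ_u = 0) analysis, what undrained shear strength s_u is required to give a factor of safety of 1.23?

FS = s_u·L_a·R / (W·d), so s_u = FS·W·d / (L_a·R).
s_u = 1.23·2220·4.36 / (21.60·12.8) = 11905.4 / 276.48 = 43.06 kPa

s_u = 43.1 kPa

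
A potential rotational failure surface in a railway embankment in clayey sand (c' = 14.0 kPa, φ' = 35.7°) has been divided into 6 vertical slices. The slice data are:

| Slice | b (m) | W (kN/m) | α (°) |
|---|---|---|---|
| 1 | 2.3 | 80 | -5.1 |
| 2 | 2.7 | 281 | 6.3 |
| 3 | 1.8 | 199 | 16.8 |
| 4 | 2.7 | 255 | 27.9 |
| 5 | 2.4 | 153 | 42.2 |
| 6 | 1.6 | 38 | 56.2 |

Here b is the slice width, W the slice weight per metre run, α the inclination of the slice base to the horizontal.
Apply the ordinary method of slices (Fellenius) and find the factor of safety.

FS = 2.62

Ordinary method of slices: FS = Σ[c'·Δl_i + (W_i cosα_i)·tanφ'] / Σ W_i sinα_i, with Δl_i = b_i / cosα_i.
Slice 1: Δl = 2.3/cos(-5.1°) = 2.309 m; N'_1 = 80·cos(-5.1°) = 79.7; c'Δl = 32.33; W sinα = -7.1
Slice 2: Δl = 2.7/cos6.3° = 2.716 m; N'_2 = 281·cos6.3° = 279.3; c'Δl = 38.03; W sinα = 30.8
Slice 3: Δl = 1.8/cos16.8° = 1.880 m; N'_3 = 199·cos16.8° = 190.5; c'Δl = 26.32; W sinα = 57.5
Slice 4: Δl = 2.7/cos27.9° = 3.055 m; N'_4 = 255·cos27.9° = 225.4; c'Δl = 42.77; W sinα = 119.3
Slice 5: Δl = 2.4/cos42.2° = 3.240 m; N'_5 = 153·cos42.2° = 113.3; c'Δl = 45.36; W sinα = 102.8
Slice 6: Δl = 1.6/cos56.2° = 2.876 m; N'_6 = 38·cos56.2° = 21.1; c'Δl = 40.27; W sinα = 31.6
Σc'Δl = 225.1 kN/m; ΣN' = 909.3 kN/m; ΣW sinα = 334.9 kN/m
Resisting = 225.1 + 909.3·tan35.7° = 225.1 + 653.4 = 878.5 kN/m
FS = 878.5 / 334.9 = 2.623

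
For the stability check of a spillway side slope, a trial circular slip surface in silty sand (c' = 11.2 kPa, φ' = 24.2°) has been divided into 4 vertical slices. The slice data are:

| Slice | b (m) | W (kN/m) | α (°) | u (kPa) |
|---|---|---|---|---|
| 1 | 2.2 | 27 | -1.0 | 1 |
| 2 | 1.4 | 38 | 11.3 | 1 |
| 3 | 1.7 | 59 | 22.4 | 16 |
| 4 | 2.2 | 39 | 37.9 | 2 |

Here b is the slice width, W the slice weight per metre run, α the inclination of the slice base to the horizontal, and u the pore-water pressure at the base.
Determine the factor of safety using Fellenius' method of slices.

FS = 2.66

Ordinary method of slices: FS = Σ[c'·Δl_i + (W_i cosα_i − u_i·Δl_i)·tanφ'] / Σ W_i sinα_i, with Δl_i = b_i / cosα_i.
Slice 1: Δl = 2.2/cos(-1.0°) = 2.200 m; N'_1 = 27·cos(-1.0°) − 1·2.200 = 24.8; c'Δl = 24.64; W sinα = -0.5
Slice 2: Δl = 1.4/cos11.3° = 1.428 m; N'_2 = 38·cos11.3° − 1·1.428 = 35.8; c'Δl = 15.99; W sinα = 7.4
Slice 3: Δl = 1.7/cos22.4° = 1.839 m; N'_3 = 59·cos22.4° − 16·1.839 = 25.1; c'Δl = 20.59; W sinα = 22.5
Slice 4: Δl = 2.2/cos37.9° = 2.788 m; N'_4 = 39·cos37.9° − 2·2.788 = 25.2; c'Δl = 31.23; W sinα = 24.0
Σc'Δl = 92.5 kN/m; ΣN' = 111.0 kN/m; ΣW sinα = 53.4 kN/m
Resisting = 92.5 + 111.0·tan24.2° = 92.5 + 49.9 = 142.3 kN/m
FS = 142.3 / 53.4 = 2.664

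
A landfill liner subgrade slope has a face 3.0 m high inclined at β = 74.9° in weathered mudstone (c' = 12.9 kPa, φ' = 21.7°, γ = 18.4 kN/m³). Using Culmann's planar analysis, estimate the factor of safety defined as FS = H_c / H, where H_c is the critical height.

H_c = (4c'/γ) · sinβ cosφ' / [1 − cos(β − φ')]
    = (4·12.9/18.4) · sin74.9°·cos21.7° / [1 − cos53.2°]
    = 2.804 · 0.8971 / 0.4010 = 6.27 m
FS = H_c / H = 6.27 / 3.0 = 2.091

FS = 2.09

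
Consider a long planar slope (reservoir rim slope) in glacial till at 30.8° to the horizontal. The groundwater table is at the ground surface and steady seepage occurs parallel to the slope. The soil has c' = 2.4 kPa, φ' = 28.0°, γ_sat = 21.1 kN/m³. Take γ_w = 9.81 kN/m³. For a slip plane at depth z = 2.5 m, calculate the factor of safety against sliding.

With seepage parallel to the slope and the water table at the surface, the effective normal stress on the slip plane uses the buoyant unit weight γ' = γ_sat − γ_w while the driving shear stress uses γ_sat:
FS = [c' + γ' z cos²β tanφ'] / [γ_sat z sinβ cosβ]
γ' = 21.1 − 9.81 = 11.29 kN/m³
Numerator = 2.4 + 11.29·2.5·cos²30.8°·tan28.0° = 2.4 + 11.29·2.5·0.7378·0.5317 = 13.473 kPa
Denominator = 21.1·2.5·sin30.8°·cos30.8° = 21.1·2.5·0.5120·0.8590 = 23.201 kPa
FS = 13.473 / 23.201 = 0.581

FS = 0.58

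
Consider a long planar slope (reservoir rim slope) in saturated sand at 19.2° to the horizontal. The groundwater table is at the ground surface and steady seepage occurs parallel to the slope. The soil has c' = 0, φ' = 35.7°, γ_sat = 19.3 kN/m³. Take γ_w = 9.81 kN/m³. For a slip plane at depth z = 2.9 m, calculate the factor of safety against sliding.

With seepage parallel to the slope and the water table at the surface, the effective normal stress on the slip plane uses the buoyant unit weight γ' = γ_sat − γ_w while the driving shear stress uses γ_sat:
FS = [c' + γ' z cos²β tanφ'] / [γ_sat z sinβ cosβ]
(For c' = 0 this reduces to FS = (γ'/γ_sat)·tanφ'/tanβ.)
γ' = 19.3 − 9.81 = 9.49 kN/m³
Numerator = 0.0 + 9.49·2.9·cos²19.2°·tan35.7° = 0.0 + 9.49·2.9·0.8918·0.7186 = 17.637 kPa
Denominator = 19.3·2.9·sin19.2°·cos19.2° = 19.3·2.9·0.3289·0.9444 = 17.383 kPa
FS = 17.637 / 17.383 = 1.015

FS = 1.01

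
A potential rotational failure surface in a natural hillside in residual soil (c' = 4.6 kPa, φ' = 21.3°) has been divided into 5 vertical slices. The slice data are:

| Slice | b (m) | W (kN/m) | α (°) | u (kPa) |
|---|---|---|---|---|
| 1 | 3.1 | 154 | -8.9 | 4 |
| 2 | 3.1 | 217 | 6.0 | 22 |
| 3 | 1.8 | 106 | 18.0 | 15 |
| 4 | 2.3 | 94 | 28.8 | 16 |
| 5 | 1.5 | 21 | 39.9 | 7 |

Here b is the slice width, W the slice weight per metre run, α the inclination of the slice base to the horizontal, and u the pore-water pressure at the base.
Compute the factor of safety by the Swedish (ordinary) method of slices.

Ordinary method of slices: FS = Σ[c'·Δl_i + (W_i cosα_i − u_i·Δl_i)·tanφ'] / Σ W_i sinα_i, with Δl_i = b_i / cosα_i.
Slice 1: Δl = 3.1/cos(-8.9°) = 3.138 m; N'_1 = 154·cos(-8.9°) − 4·3.138 = 139.6; c'Δl = 14.43; W sinα = -23.8
Slice 2: Δl = 3.1/cos6.0° = 3.117 m; N'_2 = 217·cos6.0° − 22·3.117 = 147.2; c'Δl = 14.34; W sinα = 22.7
Slice 3: Δl = 1.8/cos18.0° = 1.893 m; N'_3 = 106·cos18.0° − 15·1.893 = 72.4; c'Δl = 8.71; W sinα = 32.8
Slice 4: Δl = 2.3/cos28.8° = 2.625 m; N'_4 = 94·cos28.8° − 16·2.625 = 40.4; c'Δl = 12.07; W sinα = 45.3
Slice 5: Δl = 1.5/cos39.9° = 1.955 m; N'_5 = 21·cos39.9° − 7·1.955 = 2.4; c'Δl = 8.99; W sinα = 13.5
Σc'Δl = 58.5 kN/m; ΣN' = 402.1 kN/m; ΣW sinα = 90.4 kN/m
Resisting = 58.5 + 402.1·tan21.3° = 58.5 + 156.8 = 215.3 kN/m
FS = 215.3 / 90.4 = 2.382

FS = 2.38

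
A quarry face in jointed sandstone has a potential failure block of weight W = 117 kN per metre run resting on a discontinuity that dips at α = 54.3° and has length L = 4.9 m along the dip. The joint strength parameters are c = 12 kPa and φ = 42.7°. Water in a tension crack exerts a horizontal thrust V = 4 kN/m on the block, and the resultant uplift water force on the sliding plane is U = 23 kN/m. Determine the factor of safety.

FS = 1.00

Resolving the block weight along and normal to the plane and applying the Mohr–Coulomb strength on the joint:
N' = W cosα − U − V sinα = 117·cos54.3° − 23 − 4·sin54.3° = 42.0 kN/m
Driving force T = W sinα + V cosα = 117·sin54.3° + 4·cos54.3° = 97.3 kN/m
Resisting force R = c·L + N'·tanφ = 12·4.9 + 42.0·tan42.7° = 58.8 + 38.8 = 97.6 kN/m
FS = R / T = 97.6 / 97.3 = 1.002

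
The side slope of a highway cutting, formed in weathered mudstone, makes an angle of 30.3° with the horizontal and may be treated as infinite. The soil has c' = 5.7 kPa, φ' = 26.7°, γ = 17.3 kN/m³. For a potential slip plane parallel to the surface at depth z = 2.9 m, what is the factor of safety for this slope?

For an infinite slope with a slip plane parallel to the surface (no pore pressure): FS = [c' + γz cos²β tanφ'] / [γz sinβ cosβ].
γz = 17.3·2.9 = 50.17 kN/m²
Numerator = 5.7 + 50.17·cos²30.3°·tan26.7° = 5.7 + 50.17·0.7455·0.5029 = 24.510 kPa
Denominator = 50.17·sin30.3°·cos30.3° = 50.17·0.5045·0.8634 = 21.854 kPa
FS = 24.510 / 21.854 = 1.122

FS = 1.12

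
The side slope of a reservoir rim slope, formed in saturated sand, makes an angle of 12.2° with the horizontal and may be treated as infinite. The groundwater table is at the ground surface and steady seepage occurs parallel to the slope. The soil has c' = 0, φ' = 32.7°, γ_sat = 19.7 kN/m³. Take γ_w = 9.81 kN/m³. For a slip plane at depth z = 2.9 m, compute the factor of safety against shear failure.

FS = 1.49

With seepage parallel to the slope and the water table at the surface, the effective normal stress on the slip plane uses the buoyant unit weight γ' = γ_sat − γ_w while the driving shear stress uses γ_sat:
FS = [c' + γ' z cos²β tanφ'] / [γ_sat z sinβ cosβ]
(For c' = 0 this reduces to FS = (γ'/γ_sat)·tanφ'/tanβ.)
γ' = 19.7 − 9.81 = 9.89 kN/m³
Numerator = 0.0 + 9.89·2.9·cos²12.2°·tan32.7° = 0.0 + 9.89·2.9·0.9553·0.6420 = 17.591 kPa
Denominator = 19.7·2.9·sin12.2°·cos12.2° = 19.7·2.9·0.2113·0.9774 = 11.800 kPa
FS = 17.591 / 11.800 = 1.491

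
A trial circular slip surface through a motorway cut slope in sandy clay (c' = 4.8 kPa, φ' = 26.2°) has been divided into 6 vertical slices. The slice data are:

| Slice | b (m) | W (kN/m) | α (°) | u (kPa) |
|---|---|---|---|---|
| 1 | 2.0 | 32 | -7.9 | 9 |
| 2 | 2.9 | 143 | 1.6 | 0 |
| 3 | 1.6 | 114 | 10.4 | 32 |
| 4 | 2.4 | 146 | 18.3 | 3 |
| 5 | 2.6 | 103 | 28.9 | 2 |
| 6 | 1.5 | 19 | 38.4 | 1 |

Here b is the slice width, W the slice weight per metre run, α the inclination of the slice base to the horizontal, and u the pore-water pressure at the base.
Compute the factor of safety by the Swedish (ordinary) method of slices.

FS = 2.24

Ordinary method of slices: FS = Σ[c'·Δl_i + (W_i cosα_i − u_i·Δl_i)·tanφ'] / Σ W_i sinα_i, with Δl_i = b_i / cosα_i.
Slice 1: Δl = 2.0/cos(-7.9°) = 2.019 m; N'_1 = 32·cos(-7.9°) − 9·2.019 = 13.5; c'Δl = 9.69; W sinα = -4.4
Slice 2: Δl = 2.9/cos1.6° = 2.901 m; N'_2 = 143·cos1.6° − 0·2.901 = 142.9; c'Δl = 13.93; W sinα = 4.0
Slice 3: Δl = 1.6/cos10.4° = 1.627 m; N'_3 = 114·cos10.4° − 32·1.627 = 60.1; c'Δl = 7.81; W sinα = 20.6
Slice 4: Δl = 2.4/cos18.3° = 2.528 m; N'_4 = 146·cos18.3° − 3·2.528 = 131.0; c'Δl = 12.13; W sinα = 45.8
Slice 5: Δl = 2.6/cos28.9° = 2.970 m; N'_5 = 103·cos28.9° − 2·2.970 = 84.2; c'Δl = 14.26; W sinα = 49.8
Slice 6: Δl = 1.5/cos38.4° = 1.914 m; N'_6 = 19·cos38.4° − 1·1.914 = 13.0; c'Δl = 9.19; W sinα = 11.8
Σc'Δl = 67.0 kN/m; ΣN' = 444.8 kN/m; ΣW sinα = 127.6 kN/m
Resisting = 67.0 + 444.8·tan26.2° = 67.0 + 218.9 = 285.9 kN/m
FS = 285.9 / 127.6 = 2.240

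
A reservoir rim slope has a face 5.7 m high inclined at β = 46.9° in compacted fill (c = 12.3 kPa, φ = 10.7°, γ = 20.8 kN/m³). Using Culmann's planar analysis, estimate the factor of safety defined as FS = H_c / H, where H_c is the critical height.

H_c = (4c/γ) · sinβ cosφ / [1 − cos(β − φ)]
    = (4·12.3/20.8) · sin46.9°·cos10.7° / [1 − cos36.2°]
    = 2.365 · 0.7175 / 0.1930 = 8.79 m
FS = H_c / H = 8.79 / 5.7 = 1.542

FS = 1.54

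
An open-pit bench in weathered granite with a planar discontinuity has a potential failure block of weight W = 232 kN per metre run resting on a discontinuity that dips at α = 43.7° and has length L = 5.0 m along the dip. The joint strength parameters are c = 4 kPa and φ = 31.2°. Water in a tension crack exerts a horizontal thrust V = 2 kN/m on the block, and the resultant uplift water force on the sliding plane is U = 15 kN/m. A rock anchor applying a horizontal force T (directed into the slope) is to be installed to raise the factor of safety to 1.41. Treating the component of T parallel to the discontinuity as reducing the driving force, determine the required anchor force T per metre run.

Resolving forces along and normal to the sliding plane, with the horizontal anchor force T adding T·sinα to the effective normal force and T·cosα acting up the plane against the driving force:
FS = [cL + (W cosα − U − V sinα + T sinα) tanφ] / [W sinα + V cosα − T cosα]
Without the anchor: N' = 151.3 kN/m, driving T_d = 161.7 kN/m, resisting R = 4·5.0 + 151.3·tan31.2° = 111.7 kN/m, FS = 0.69.
Setting FS = 1.41 and solving for T:
1.41·(161.7 − T cos43.7°) = 111.7 + T sin43.7°·tan31.2°
T·(sin43.7°·tan31.2° + 1.41·cos43.7°) = 1.41·161.7 − 111.7
T·(0.6909·0.6056 + 1.41·0.7230) = 228.0 − 111.7 = 116.4
T·1.4378 = 116.4
T = 80.9 kN/m

T = 81 kN/m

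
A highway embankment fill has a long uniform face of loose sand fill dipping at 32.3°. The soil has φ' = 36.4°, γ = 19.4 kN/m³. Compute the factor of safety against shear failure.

For a dry cohesionless infinite slope the factor of safety is FS = tanφ' / tanβ.
FS = tan36.4° / tan32.3° = 0.7373 / 0.6322 = 1.166

FS = 1.17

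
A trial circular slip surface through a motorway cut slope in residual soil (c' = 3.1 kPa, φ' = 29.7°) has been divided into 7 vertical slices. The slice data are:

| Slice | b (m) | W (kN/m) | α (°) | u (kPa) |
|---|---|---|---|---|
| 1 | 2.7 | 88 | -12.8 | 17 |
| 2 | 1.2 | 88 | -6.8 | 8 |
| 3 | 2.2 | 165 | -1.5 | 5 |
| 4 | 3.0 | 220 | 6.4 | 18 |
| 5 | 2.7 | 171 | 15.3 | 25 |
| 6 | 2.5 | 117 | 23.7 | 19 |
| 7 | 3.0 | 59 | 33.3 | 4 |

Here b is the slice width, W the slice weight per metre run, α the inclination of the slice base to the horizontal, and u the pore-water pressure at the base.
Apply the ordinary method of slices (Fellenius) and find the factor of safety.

FS = 3.57

Ordinary method of slices: FS = Σ[c'·Δl_i + (W_i cosα_i − u_i·Δl_i)·tanφ'] / Σ W_i sinα_i, with Δl_i = b_i / cosα_i.
Slice 1: Δl = 2.7/cos(-12.8°) = 2.769 m; N'_1 = 88·cos(-12.8°) − 17·2.769 = 38.7; c'Δl = 8.58; W sinα = -19.5
Slice 2: Δl = 1.2/cos(-6.8°) = 1.209 m; N'_2 = 88·cos(-6.8°) − 8·1.209 = 77.7; c'Δl = 3.75; W sinα = -10.4
Slice 3: Δl = 2.2/cos(-1.5°) = 2.201 m; N'_3 = 165·cos(-1.5°) − 5·2.201 = 153.9; c'Δl = 6.82; W sinα = -4.3
Slice 4: Δl = 3.0/cos6.4° = 3.019 m; N'_4 = 220·cos6.4° − 18·3.019 = 164.3; c'Δl = 9.36; W sinα = 24.5
Slice 5: Δl = 2.7/cos15.3° = 2.799 m; N'_5 = 171·cos15.3° − 25·2.799 = 95.0; c'Δl = 8.68; W sinα = 45.1
Slice 6: Δl = 2.5/cos23.7° = 2.730 m; N'_6 = 117·cos23.7° − 19·2.730 = 55.3; c'Δl = 8.46; W sinα = 47.0
Slice 7: Δl = 3.0/cos33.3° = 3.589 m; N'_7 = 59·cos33.3° − 4·3.589 = 35.0; c'Δl = 11.13; W sinα = 32.4
Σc'Δl = 56.8 kN/m; ΣN' = 619.9 kN/m; ΣW sinα = 114.8 kN/m
Resisting = 56.8 + 619.9·tan29.7° = 56.8 + 353.6 = 410.3 kN/m
FS = 410.3 / 114.8 = 3.573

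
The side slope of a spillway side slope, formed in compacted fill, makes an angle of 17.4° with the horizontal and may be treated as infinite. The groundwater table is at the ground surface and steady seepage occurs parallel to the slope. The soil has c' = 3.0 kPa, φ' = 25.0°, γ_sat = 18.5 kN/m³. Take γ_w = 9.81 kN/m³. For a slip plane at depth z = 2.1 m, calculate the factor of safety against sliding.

With seepage parallel to the slope and the water table at the surface, the effective normal stress on the slip plane uses the buoyant unit weight γ' = γ_sat − γ_w while the driving shear stress uses γ_sat:
FS = [c' + γ' z cos²β tanφ'] / [γ_sat z sinβ cosβ]
γ' = 18.5 − 9.81 = 8.69 kN/m³
Numerator = 3.0 + 8.69·2.1·cos²17.4°·tan25.0° = 3.0 + 8.69·2.1·0.9106·0.4663 = 10.749 kPa
Denominator = 18.5·2.1·sin17.4°·cos17.4° = 18.5·2.1·0.2990·0.9542 = 11.086 kPa
FS = 10.749 / 11.086 = 0.970

FS = 0.97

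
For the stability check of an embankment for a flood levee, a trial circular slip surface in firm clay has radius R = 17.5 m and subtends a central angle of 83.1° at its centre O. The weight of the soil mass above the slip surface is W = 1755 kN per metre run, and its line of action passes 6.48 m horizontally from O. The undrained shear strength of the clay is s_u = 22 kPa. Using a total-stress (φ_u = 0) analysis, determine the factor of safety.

Taking moments about the centre O, the resisting moment is provided by the undrained shear strength acting along the arc:
Arc length L_a = R·θ = 17.5·(83.1°·π/180) = 17.5·1.4504 = 25.38 m
M_R = s_u·L_a·R = 22·25.38·17.5 = 9771.9 kN·m/m
M_D = W·d = 1755·6.48 = 11372.4 kN·m/m
FS = M_R / M_D = 9771.9 / 11372.4 = 0.859

FS = 0.86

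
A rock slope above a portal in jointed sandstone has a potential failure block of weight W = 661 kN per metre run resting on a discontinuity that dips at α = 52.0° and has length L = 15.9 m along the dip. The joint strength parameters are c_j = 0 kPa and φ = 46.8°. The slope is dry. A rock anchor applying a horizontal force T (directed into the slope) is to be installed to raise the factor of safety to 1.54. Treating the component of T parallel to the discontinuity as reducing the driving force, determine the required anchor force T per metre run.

Resolving forces along and normal to the sliding plane, with the horizontal anchor force T adding T·sinα to the effective normal force and T·cosα acting up the plane against the driving force:
FS = [c_jL + (W cosα + T sinα) tanφ] / [W sinα − T cosα]
Without the anchor: N' = 407.0 kN/m, driving T_d = 520.9 kN/m, resisting R = 0·15.9 + 407.0·tan46.8° = 433.4 kN/m, FS = 0.83.
Setting FS = 1.54 and solving for T:
1.54·(520.9 − T cos52.0°) = 433.4 + T sin52.0°·tan46.8°
T·(sin52.0°·tan46.8° + 1.54·cos52.0°) = 1.54·520.9 − 433.4
T·(0.7880·1.0649 + 1.54·0.6157) = 802.1 − 433.4 = 368.8
T·1.7873 = 368.8
T = 206.3 kN/m

T = 206 kN/m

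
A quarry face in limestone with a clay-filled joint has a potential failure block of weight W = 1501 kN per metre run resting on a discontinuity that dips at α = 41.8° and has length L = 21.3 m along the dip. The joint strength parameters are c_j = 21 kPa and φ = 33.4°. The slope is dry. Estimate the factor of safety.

Resolving the block weight along and normal to the plane and applying the Mohr–Coulomb strength on the joint:
N' = W cosα = 1501·cos41.8° = 1119.0 kN/m
Driving force T = W sinα = 1501·sin41.8° = 1000.5 kN/m
Resisting force R = c_j·L + N'·tanφ = 21·21.3 + 1119.0·tan33.4° = 447.3 + 737.8 = 1185.1 kN/m
FS = R / T = 1185.1 / 1000.5 = 1.185

FS = 1.18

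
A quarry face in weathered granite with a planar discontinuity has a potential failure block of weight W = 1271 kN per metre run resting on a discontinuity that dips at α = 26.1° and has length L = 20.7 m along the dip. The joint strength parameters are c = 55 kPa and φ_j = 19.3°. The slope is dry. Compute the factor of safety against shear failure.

FS = 2.75

Resolving the block weight along and normal to the plane and applying the Mohr–Coulomb strength on the joint:
N' = W cosα = 1271·cos26.1° = 1141.4 kN/m
Driving force T = W sinα = 1271·sin26.1° = 559.2 kN/m
Resisting force R = c·L + N'·tanφ_j = 55·20.7 + 1141.4·tan19.3° = 1138.5 + 399.7 = 1538.2 kN/m
FS = R / T = 1538.2 / 559.2 = 2.751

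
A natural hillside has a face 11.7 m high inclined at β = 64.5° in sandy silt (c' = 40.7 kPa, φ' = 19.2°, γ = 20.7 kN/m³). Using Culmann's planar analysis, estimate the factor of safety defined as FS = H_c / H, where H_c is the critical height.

FS = 1.93

H_c = (4c'/γ) · sinβ cosφ' / [1 − cos(β − φ')]
    = (4·40.7/20.7) · sin64.5°·cos19.2° / [1 − cos45.3°]
    = 7.865 · 0.8524 / 0.2966 = 22.60 m
FS = H_c / H = 22.60 / 11.7 = 1.932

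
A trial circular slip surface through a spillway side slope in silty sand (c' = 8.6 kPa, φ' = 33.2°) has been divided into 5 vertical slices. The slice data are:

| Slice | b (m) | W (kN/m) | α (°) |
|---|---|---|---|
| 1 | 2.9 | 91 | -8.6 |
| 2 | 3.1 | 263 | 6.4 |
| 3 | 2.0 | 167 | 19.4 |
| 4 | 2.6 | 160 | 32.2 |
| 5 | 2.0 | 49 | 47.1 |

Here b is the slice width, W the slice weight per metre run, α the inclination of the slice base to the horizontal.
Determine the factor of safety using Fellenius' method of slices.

Ordinary method of slices: FS = Σ[c'·Δl_i + (W_i cosα_i)·tanφ'] / Σ W_i sinα_i, with Δl_i = b_i / cosα_i.
Slice 1: Δl = 2.9/cos(-8.6°) = 2.933 m; N'_1 = 91·cos(-8.6°) = 90.0; c'Δl = 25.22; W sinα = -13.6
Slice 2: Δl = 3.1/cos6.4° = 3.119 m; N'_2 = 263·cos6.4° = 261.4; c'Δl = 26.83; W sinα = 29.3
Slice 3: Δl = 2.0/cos19.4° = 2.120 m; N'_3 = 167·cos19.4° = 157.5; c'Δl = 18.24; W sinα = 55.5
Slice 4: Δl = 2.6/cos32.2° = 3.073 m; N'_4 = 160·cos32.2° = 135.4; c'Δl = 26.42; W sinα = 85.3
Slice 5: Δl = 2.0/cos47.1° = 2.938 m; N'_5 = 49·cos47.1° = 33.4; c'Δl = 25.27; W sinα = 35.9
Σc'Δl = 122.0 kN/m; ΣN' = 677.6 kN/m; ΣW sinα = 192.3 kN/m
Resisting = 122.0 + 677.6·tan33.2° = 122.0 + 443.4 = 565.4 kN/m
FS = 565.4 / 192.3 = 2.940

FS = 2.94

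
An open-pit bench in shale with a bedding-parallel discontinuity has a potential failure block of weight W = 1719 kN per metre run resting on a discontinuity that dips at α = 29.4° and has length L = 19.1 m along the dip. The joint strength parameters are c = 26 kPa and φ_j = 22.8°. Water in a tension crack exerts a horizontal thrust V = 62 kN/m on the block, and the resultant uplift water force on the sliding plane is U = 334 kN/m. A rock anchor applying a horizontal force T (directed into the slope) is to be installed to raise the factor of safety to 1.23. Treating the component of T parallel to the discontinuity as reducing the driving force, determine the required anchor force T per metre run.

Resolving forces along and normal to the sliding plane, with the horizontal anchor force T adding T·sinα to the effective normal force and T·cosα acting up the plane against the driving force:
FS = [cL + (W cosα − U − V sinα + T sinα) tanφ_j] / [W sinα + V cosα − T cosα]
Without the anchor: N' = 1133.2 kN/m, driving T_d = 897.9 kN/m, resisting R = 26·19.1 + 1133.2·tan22.8° = 972.9 kN/m, FS = 1.08.
Setting FS = 1.23 and solving for T:
1.23·(897.9 − T cos29.4°) = 972.9 + T sin29.4°·tan22.8°
T·(sin29.4°·tan22.8° + 1.23·cos29.4°) = 1.23·897.9 − 972.9
T·(0.4909·0.4204 + 1.23·0.8712) = 1104.4 − 972.9 = 131.4
T·1.2779 = 131.4
T = 102.9 kN/m

T = 103 kN/m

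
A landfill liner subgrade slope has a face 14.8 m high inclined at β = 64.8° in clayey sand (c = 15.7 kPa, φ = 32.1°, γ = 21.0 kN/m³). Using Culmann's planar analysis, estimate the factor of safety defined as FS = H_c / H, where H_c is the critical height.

H_c = (4c/γ) · sinβ cosφ / [1 − cos(β − φ)]
    = (4·15.7/21.0) · sin64.8°·cos32.1° / [1 − cos32.7°]
    = 2.990 · 0.7665 / 0.1585 = 14.46 m
FS = H_c / H = 14.46 / 14.8 = 0.977

FS = 0.98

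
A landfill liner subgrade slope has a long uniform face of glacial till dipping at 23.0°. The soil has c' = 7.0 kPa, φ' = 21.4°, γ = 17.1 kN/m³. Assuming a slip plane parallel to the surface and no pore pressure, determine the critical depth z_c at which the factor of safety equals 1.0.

Setting FS = 1.00 in FS = [c' + γz cos²β tanφ'] / [γz sinβ cosβ] and solving for z:
z = c' / [γ cosβ (FS·sinβ − cosβ·tanφ')]
  = 7.0 / [17.1·cos23.0°·(1.00·sin23.0° − cos23.0°·tan21.4°)]
  = 7.0 / [17.1·0.9205·(1.00·0.3907 − 0.9205·0.3919)]
  = 7.0 / 0.4720 = 14.829 m

z_c = 14.83 m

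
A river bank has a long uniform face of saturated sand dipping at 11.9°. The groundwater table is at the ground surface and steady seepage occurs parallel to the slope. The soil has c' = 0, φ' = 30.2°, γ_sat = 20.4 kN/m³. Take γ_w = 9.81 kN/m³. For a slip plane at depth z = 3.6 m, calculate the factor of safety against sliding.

With seepage parallel to the slope and the water table at the surface, the effective normal stress on the slip plane uses the buoyant unit weight γ' = γ_sat − γ_w while the driving shear stress uses γ_sat:
FS = [c' + γ' z cos²β tanφ'] / [γ_sat z sinβ cosβ]
(For c' = 0 this reduces to FS = (γ'/γ_sat)·tanφ'/tanβ.)
γ' = 20.4 − 9.81 = 10.59 kN/m³
Numerator = 0.0 + 10.59·3.6·cos²11.9°·tan30.2° = 0.0 + 10.59·3.6·0.9575·0.5820 = 21.245 kPa
Denominator = 20.4·3.6·sin11.9°·cos11.9° = 20.4·3.6·0.2062·0.9785 = 14.818 kPa
FS = 21.245 / 14.818 = 1.434

FS = 1.43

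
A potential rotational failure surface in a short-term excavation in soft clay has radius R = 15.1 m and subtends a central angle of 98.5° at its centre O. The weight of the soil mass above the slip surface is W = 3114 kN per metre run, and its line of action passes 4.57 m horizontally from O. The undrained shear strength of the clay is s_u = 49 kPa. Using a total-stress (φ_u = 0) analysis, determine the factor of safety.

Taking moments about the centre O, the resisting moment is provided by the undrained shear strength acting along the arc:
Arc length L_a = R·θ = 15.1·(98.5°·π/180) = 15.1·1.7191 = 25.96 m
M_R = s_u·L_a·R = 49·25.96·15.1 = 19207.2 kN·m/m
M_D = W·d = 3114·4.57 = 14231.0 kN·m/m
FS = M_R / M_D = 19207.2 / 14231.0 = 1.350

FS = 1.35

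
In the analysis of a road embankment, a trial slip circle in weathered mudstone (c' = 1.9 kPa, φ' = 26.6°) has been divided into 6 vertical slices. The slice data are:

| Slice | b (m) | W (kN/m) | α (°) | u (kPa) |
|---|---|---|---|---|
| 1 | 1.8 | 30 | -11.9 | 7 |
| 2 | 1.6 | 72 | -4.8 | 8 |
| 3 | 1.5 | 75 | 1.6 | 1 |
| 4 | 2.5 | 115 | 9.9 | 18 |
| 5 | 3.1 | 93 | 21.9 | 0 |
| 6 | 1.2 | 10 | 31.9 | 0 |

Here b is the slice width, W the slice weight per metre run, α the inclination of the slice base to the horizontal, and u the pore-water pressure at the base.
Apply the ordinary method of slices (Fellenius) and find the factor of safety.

Ordinary method of slices: FS = Σ[c'·Δl_i + (W_i cosα_i − u_i·Δl_i)·tanφ'] / Σ W_i sinα_i, with Δl_i = b_i / cosα_i.
Slice 1: Δl = 1.8/cos(-11.9°) = 1.840 m; N'_1 = 30·cos(-11.9°) − 7·1.840 = 16.5; c'Δl = 3.50; W sinα = -6.2
Slice 2: Δl = 1.6/cos(-4.8°) = 1.606 m; N'_2 = 72·cos(-4.8°) − 8·1.606 = 58.9; c'Δl = 3.05; W sinα = -6.0
Slice 3: Δl = 1.5/cos1.6° = 1.501 m; N'_3 = 75·cos1.6° − 1·1.501 = 73.5; c'Δl = 2.85; W sinα = 2.1
Slice 4: Δl = 2.5/cos9.9° = 2.538 m; N'_4 = 115·cos9.9° − 18·2.538 = 67.6; c'Δl = 4.82; W sinα = 19.8
Slice 5: Δl = 3.1/cos21.9° = 3.341 m; N'_5 = 93·cos21.9° − 0·3.341 = 86.3; c'Δl = 6.35; W sinα = 34.7
Slice 6: Δl = 1.2/cos31.9° = 1.413 m; N'_6 = 10·cos31.9° − 0·1.413 = 8.5; c'Δl = 2.69; W sinα = 5.3
Σc'Δl = 23.3 kN/m; ΣN' = 311.2 kN/m; ΣW sinα = 49.6 kN/m
Resisting = 23.3 + 311.2·tan26.6° = 23.3 + 155.9 = 179.1 kN/m
FS = 179.1 / 49.6 = 3.609

FS = 3.61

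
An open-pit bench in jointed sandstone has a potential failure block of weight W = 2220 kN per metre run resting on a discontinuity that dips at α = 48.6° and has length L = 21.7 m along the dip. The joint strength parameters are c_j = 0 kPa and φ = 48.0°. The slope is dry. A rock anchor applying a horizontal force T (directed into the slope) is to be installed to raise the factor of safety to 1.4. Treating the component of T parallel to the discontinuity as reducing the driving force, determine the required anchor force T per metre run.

Resolving forces along and normal to the sliding plane, with the horizontal anchor force T adding T·sinα to the effective normal force and T·cosα acting up the plane against the driving force:
FS = [c_jL + (W cosα + T sinα) tanφ] / [W sinα − T cosα]
Without the anchor: N' = 1468.1 kN/m, driving T_d = 1665.2 kN/m, resisting R = 0·21.7 + 1468.1·tan48.0° = 1630.5 kN/m, FS = 0.98.
Setting FS = 1.4 and solving for T:
1.4·(1665.2 − T cos48.6°) = 1630.5 + T sin48.6°·tan48.0°
T·(sin48.6°·tan48.0° + 1.4·cos48.6°) = 1.4·1665.2 − 1630.5
T·(0.7501·1.1106 + 1.4·0.6613) = 2331.3 − 1630.5 = 700.8
T·1.7589 = 700.8
T = 398.4 kN/m

T = 398 kN/m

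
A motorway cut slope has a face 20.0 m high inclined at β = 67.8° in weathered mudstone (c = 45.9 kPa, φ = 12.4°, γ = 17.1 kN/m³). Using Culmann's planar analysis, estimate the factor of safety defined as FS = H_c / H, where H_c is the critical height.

H_c = (4c/γ) · sinβ cosφ / [1 − cos(β − φ)]
    = (4·45.9/17.1) · sin67.8°·cos12.4° / [1 − cos55.4°]
    = 10.737 · 0.9043 / 0.4322 = 22.47 m
FS = H_c / H = 22.47 / 20.0 = 1.123

FS = 1.12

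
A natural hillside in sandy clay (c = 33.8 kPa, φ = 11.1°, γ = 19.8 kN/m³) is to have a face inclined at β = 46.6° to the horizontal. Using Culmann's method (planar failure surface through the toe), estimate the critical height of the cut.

H_c = 26.19 m

Culmann's analysis gives the critical failure plane at α_cr = (β + φ)/2 = (46.6 + 11.1)/2 = 28.9°, and the critical height
H_c = (4c/γ) · sinβ cosφ / [1 − cos(β − φ)]
    = (4·33.8/19.8) · sin46.6°·cos11.1° / [1 − cos(35.5°)]
    = 6.828 · 0.7266·0.9813 / [1 − 0.8141]
    = 6.828 · 0.7130 / 0.1859
    = 26.19 m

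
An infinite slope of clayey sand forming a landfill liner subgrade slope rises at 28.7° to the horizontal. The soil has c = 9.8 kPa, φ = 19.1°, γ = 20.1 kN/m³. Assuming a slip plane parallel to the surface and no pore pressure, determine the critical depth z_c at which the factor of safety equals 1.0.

Setting FS = 1.00 in FS = [c + γz cos²β tanφ] / [γz sinβ cosβ] and solving for z:
z = c / [γ cosβ (FS·sinβ − cosβ·tanφ)]
  = 9.8 / [20.1·cos28.7°·(1.00·sin28.7° − cos28.7°·tan19.1°)]
  = 9.8 / [20.1·0.8771·(1.00·0.4802 − 0.8771·0.3463)]
  = 9.8 / 3.1115 = 3.150 m

z_c = 3.15 m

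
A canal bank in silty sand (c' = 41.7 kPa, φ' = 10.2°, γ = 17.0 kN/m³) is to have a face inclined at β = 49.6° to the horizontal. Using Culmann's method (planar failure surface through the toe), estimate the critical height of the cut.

Culmann's analysis gives the critical failure plane at α_cr = (β + φ')/2 = (49.6 + 10.2)/2 = 29.9°, and the critical height
H_c = (4c'/γ) · sinβ cosφ' / [1 − cos(β − φ')]
    = (4·41.7/17.0) · sin49.6°·cos10.2° / [1 − cos(39.4°)]
    = 9.812 · 0.7615·0.9842 / [1 − 0.7727]
    = 9.812 · 0.7495 / 0.2273
    = 32.36 m

H_c = 32.36 m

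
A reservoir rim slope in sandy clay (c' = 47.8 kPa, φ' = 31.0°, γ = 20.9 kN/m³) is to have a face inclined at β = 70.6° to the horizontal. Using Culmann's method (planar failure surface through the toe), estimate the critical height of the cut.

Culmann's analysis gives the critical failure plane at α_cr = (β + φ')/2 = (70.6 + 31.0)/2 = 50.8°, and the critical height
H_c = (4c'/γ) · sinβ cosφ' / [1 − cos(β − φ')]
    = (4·47.8/20.9) · sin70.6°·cos31.0° / [1 − cos(39.6°)]
    = 9.148 · 0.9432·0.8572 / [1 − 0.7705]
    = 9.148 · 0.8085 / 0.2295
    = 32.23 m

H_c = 32.23 m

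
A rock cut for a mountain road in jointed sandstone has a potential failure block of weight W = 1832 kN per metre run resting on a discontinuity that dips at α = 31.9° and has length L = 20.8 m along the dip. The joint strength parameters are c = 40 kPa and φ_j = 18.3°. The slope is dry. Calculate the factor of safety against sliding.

Resolving the block weight along and normal to the plane and applying the Mohr–Coulomb strength on the joint:
N' = W cosα = 1832·cos31.9° = 1555.3 kN/m
Driving force T = W sinα = 1832·sin31.9° = 968.1 kN/m
Resisting force R = c·L + N'·tanφ_j = 40·20.8 + 1555.3·tan18.3° = 832.0 + 514.4 = 1346.4 kN/m
FS = R / T = 1346.4 / 968.1 = 1.391

FS = 1.39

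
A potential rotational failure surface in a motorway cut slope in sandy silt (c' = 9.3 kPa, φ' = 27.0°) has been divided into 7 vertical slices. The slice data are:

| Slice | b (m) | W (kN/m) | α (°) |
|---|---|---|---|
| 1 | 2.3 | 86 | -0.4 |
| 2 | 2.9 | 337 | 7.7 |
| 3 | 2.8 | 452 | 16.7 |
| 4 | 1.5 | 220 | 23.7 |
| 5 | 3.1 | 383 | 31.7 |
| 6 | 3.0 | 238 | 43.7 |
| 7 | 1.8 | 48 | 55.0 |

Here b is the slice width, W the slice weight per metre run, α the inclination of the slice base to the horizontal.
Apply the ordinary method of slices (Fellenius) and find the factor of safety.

FS = 1.49

Ordinary method of slices: FS = Σ[c'·Δl_i + (W_i cosα_i)·tanφ'] / Σ W_i sinα_i, with Δl_i = b_i / cosα_i.
Slice 1: Δl = 2.3/cos(-0.4°) = 2.300 m; N'_1 = 86·cos(-0.4°) = 86.0; c'Δl = 21.39; W sinα = -0.6
Slice 2: Δl = 2.9/cos7.7° = 2.926 m; N'_2 = 337·cos7.7° = 334.0; c'Δl = 27.22; W sinα = 45.2
Slice 3: Δl = 2.8/cos16.7° = 2.923 m; N'_3 = 452·cos16.7° = 432.9; c'Δl = 27.19; W sinα = 129.9
Slice 4: Δl = 1.5/cos23.7° = 1.638 m; N'_4 = 220·cos23.7° = 201.4; c'Δl = 15.23; W sinα = 88.4
Slice 5: Δl = 3.1/cos31.7° = 3.644 m; N'_5 = 383·cos31.7° = 325.9; c'Δl = 33.89; W sinα = 201.3
Slice 6: Δl = 3.0/cos43.7° = 4.150 m; N'_6 = 238·cos43.7° = 172.1; c'Δl = 38.59; W sinα = 164.4
Slice 7: Δl = 1.8/cos55.0° = 3.138 m; N'_7 = 48·cos55.0° = 27.5; c'Δl = 29.19; W sinα = 39.3
Σc'Δl = 192.7 kN/m; ΣN' = 1579.8 kN/m; ΣW sinα = 667.9 kN/m
Resisting = 192.7 + 1579.8·tan27.0° = 192.7 + 804.9 = 997.6 kN/m
FS = 997.6 / 667.9 = 1.494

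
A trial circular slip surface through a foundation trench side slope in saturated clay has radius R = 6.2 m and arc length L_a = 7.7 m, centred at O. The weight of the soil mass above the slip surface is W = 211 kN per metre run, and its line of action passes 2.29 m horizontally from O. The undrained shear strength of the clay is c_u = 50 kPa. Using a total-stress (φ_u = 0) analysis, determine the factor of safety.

Taking moments about the centre O, the resisting moment is provided by the undrained shear strength acting along the arc:
M_R = c_u·L_a·R = 50·7.70·6.2 = 2387.0 kN·m/m
M_D = W·d = 211·2.29 = 483.2 kN·m/m
FS = M_R / M_D = 2387.0 / 483.2 = 4.940

FS = 4.94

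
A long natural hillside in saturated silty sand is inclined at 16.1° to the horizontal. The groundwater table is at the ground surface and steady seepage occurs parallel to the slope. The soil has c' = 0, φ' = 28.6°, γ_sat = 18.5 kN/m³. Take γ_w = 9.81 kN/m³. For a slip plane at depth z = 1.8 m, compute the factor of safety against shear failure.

FS = 0.89

With seepage parallel to the slope and the water table at the surface, the effective normal stress on the slip plane uses the buoyant unit weight γ' = γ_sat − γ_w while the driving shear stress uses γ_sat:
FS = [c' + γ' z cos²β tanφ'] / [γ_sat z sinβ cosβ]
(For c' = 0 this reduces to FS = (γ'/γ_sat)·tanφ'/tanβ.)
γ' = 18.5 − 9.81 = 8.69 kN/m³
Numerator = 0.0 + 8.69·1.8·cos²16.1°·tan28.6° = 0.0 + 8.69·1.8·0.9231·0.5452 = 7.872 kPa
Denominator = 18.5·1.8·sin16.1°·cos16.1° = 18.5·1.8·0.2773·0.9608 = 8.872 kPa
FS = 7.872 / 8.872 = 0.887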